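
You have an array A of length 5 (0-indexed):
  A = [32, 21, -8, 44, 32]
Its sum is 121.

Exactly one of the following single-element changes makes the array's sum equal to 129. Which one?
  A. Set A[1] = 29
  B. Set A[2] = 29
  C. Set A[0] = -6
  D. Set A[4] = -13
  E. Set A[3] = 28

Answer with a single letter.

Answer: A

Derivation:
Option A: A[1] 21->29, delta=8, new_sum=121+(8)=129 <-- matches target
Option B: A[2] -8->29, delta=37, new_sum=121+(37)=158
Option C: A[0] 32->-6, delta=-38, new_sum=121+(-38)=83
Option D: A[4] 32->-13, delta=-45, new_sum=121+(-45)=76
Option E: A[3] 44->28, delta=-16, new_sum=121+(-16)=105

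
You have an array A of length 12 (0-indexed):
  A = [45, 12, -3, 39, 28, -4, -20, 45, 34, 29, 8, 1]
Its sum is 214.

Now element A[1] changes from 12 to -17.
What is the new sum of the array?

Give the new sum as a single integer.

Old value at index 1: 12
New value at index 1: -17
Delta = -17 - 12 = -29
New sum = old_sum + delta = 214 + (-29) = 185

Answer: 185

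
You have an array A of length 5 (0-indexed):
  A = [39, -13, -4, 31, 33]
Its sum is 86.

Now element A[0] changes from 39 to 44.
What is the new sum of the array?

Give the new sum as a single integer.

Old value at index 0: 39
New value at index 0: 44
Delta = 44 - 39 = 5
New sum = old_sum + delta = 86 + (5) = 91

Answer: 91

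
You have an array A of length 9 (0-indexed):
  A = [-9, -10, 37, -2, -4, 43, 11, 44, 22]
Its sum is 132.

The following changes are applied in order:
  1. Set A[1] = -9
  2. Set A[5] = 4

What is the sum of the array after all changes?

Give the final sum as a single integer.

Initial sum: 132
Change 1: A[1] -10 -> -9, delta = 1, sum = 133
Change 2: A[5] 43 -> 4, delta = -39, sum = 94

Answer: 94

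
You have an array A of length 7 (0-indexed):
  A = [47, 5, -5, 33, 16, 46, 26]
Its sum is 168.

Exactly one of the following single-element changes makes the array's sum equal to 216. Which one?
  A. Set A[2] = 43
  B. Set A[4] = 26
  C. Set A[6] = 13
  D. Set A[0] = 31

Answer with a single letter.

Answer: A

Derivation:
Option A: A[2] -5->43, delta=48, new_sum=168+(48)=216 <-- matches target
Option B: A[4] 16->26, delta=10, new_sum=168+(10)=178
Option C: A[6] 26->13, delta=-13, new_sum=168+(-13)=155
Option D: A[0] 47->31, delta=-16, new_sum=168+(-16)=152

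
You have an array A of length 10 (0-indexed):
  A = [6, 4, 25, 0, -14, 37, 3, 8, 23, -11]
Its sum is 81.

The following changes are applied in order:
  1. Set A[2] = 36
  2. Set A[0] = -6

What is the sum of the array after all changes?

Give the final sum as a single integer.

Initial sum: 81
Change 1: A[2] 25 -> 36, delta = 11, sum = 92
Change 2: A[0] 6 -> -6, delta = -12, sum = 80

Answer: 80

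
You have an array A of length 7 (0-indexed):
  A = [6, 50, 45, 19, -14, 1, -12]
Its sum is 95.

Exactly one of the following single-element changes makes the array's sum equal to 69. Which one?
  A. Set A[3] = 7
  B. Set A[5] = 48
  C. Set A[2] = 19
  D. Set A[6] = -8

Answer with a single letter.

Answer: C

Derivation:
Option A: A[3] 19->7, delta=-12, new_sum=95+(-12)=83
Option B: A[5] 1->48, delta=47, new_sum=95+(47)=142
Option C: A[2] 45->19, delta=-26, new_sum=95+(-26)=69 <-- matches target
Option D: A[6] -12->-8, delta=4, new_sum=95+(4)=99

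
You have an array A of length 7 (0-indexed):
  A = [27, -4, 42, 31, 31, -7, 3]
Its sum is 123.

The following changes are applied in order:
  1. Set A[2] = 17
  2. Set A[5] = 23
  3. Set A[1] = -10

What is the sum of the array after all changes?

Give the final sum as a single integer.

Initial sum: 123
Change 1: A[2] 42 -> 17, delta = -25, sum = 98
Change 2: A[5] -7 -> 23, delta = 30, sum = 128
Change 3: A[1] -4 -> -10, delta = -6, sum = 122

Answer: 122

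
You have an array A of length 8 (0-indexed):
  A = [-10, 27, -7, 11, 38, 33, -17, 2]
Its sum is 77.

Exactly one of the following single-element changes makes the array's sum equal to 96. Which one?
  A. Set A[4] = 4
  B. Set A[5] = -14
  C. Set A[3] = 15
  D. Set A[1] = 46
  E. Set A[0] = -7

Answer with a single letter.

Answer: D

Derivation:
Option A: A[4] 38->4, delta=-34, new_sum=77+(-34)=43
Option B: A[5] 33->-14, delta=-47, new_sum=77+(-47)=30
Option C: A[3] 11->15, delta=4, new_sum=77+(4)=81
Option D: A[1] 27->46, delta=19, new_sum=77+(19)=96 <-- matches target
Option E: A[0] -10->-7, delta=3, new_sum=77+(3)=80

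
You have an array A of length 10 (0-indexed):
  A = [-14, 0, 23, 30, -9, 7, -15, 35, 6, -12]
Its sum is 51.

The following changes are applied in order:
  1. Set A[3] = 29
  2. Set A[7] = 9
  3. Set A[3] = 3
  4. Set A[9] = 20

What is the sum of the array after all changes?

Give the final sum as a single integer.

Initial sum: 51
Change 1: A[3] 30 -> 29, delta = -1, sum = 50
Change 2: A[7] 35 -> 9, delta = -26, sum = 24
Change 3: A[3] 29 -> 3, delta = -26, sum = -2
Change 4: A[9] -12 -> 20, delta = 32, sum = 30

Answer: 30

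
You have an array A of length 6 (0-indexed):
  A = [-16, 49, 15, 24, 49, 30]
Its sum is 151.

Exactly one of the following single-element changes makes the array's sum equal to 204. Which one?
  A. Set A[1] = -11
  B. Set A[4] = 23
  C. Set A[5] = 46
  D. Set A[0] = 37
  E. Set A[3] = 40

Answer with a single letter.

Answer: D

Derivation:
Option A: A[1] 49->-11, delta=-60, new_sum=151+(-60)=91
Option B: A[4] 49->23, delta=-26, new_sum=151+(-26)=125
Option C: A[5] 30->46, delta=16, new_sum=151+(16)=167
Option D: A[0] -16->37, delta=53, new_sum=151+(53)=204 <-- matches target
Option E: A[3] 24->40, delta=16, new_sum=151+(16)=167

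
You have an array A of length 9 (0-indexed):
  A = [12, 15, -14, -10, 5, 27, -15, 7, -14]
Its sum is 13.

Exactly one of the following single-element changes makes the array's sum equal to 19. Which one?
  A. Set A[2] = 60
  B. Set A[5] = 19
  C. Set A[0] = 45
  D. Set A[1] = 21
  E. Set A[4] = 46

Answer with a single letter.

Answer: D

Derivation:
Option A: A[2] -14->60, delta=74, new_sum=13+(74)=87
Option B: A[5] 27->19, delta=-8, new_sum=13+(-8)=5
Option C: A[0] 12->45, delta=33, new_sum=13+(33)=46
Option D: A[1] 15->21, delta=6, new_sum=13+(6)=19 <-- matches target
Option E: A[4] 5->46, delta=41, new_sum=13+(41)=54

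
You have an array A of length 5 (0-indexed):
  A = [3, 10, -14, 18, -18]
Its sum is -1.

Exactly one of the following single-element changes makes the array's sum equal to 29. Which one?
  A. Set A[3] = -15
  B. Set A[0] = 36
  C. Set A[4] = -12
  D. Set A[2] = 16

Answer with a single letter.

Option A: A[3] 18->-15, delta=-33, new_sum=-1+(-33)=-34
Option B: A[0] 3->36, delta=33, new_sum=-1+(33)=32
Option C: A[4] -18->-12, delta=6, new_sum=-1+(6)=5
Option D: A[2] -14->16, delta=30, new_sum=-1+(30)=29 <-- matches target

Answer: D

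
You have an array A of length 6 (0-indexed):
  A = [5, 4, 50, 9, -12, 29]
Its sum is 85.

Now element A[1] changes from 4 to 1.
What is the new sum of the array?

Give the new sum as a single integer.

Answer: 82

Derivation:
Old value at index 1: 4
New value at index 1: 1
Delta = 1 - 4 = -3
New sum = old_sum + delta = 85 + (-3) = 82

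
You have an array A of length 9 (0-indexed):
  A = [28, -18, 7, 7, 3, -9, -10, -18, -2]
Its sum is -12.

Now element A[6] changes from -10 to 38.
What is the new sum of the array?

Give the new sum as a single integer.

Old value at index 6: -10
New value at index 6: 38
Delta = 38 - -10 = 48
New sum = old_sum + delta = -12 + (48) = 36

Answer: 36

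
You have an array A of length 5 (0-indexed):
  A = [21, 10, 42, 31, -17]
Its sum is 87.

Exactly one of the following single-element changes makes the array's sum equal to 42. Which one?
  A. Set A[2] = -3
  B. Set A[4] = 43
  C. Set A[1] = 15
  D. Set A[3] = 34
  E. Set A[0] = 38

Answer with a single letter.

Answer: A

Derivation:
Option A: A[2] 42->-3, delta=-45, new_sum=87+(-45)=42 <-- matches target
Option B: A[4] -17->43, delta=60, new_sum=87+(60)=147
Option C: A[1] 10->15, delta=5, new_sum=87+(5)=92
Option D: A[3] 31->34, delta=3, new_sum=87+(3)=90
Option E: A[0] 21->38, delta=17, new_sum=87+(17)=104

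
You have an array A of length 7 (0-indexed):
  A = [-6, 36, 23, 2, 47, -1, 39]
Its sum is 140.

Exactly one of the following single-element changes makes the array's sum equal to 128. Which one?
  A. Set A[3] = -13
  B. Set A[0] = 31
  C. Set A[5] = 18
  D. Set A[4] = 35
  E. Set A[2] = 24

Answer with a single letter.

Option A: A[3] 2->-13, delta=-15, new_sum=140+(-15)=125
Option B: A[0] -6->31, delta=37, new_sum=140+(37)=177
Option C: A[5] -1->18, delta=19, new_sum=140+(19)=159
Option D: A[4] 47->35, delta=-12, new_sum=140+(-12)=128 <-- matches target
Option E: A[2] 23->24, delta=1, new_sum=140+(1)=141

Answer: D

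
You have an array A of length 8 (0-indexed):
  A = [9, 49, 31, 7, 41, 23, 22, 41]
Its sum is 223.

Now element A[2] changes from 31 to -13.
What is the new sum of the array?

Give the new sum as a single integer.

Answer: 179

Derivation:
Old value at index 2: 31
New value at index 2: -13
Delta = -13 - 31 = -44
New sum = old_sum + delta = 223 + (-44) = 179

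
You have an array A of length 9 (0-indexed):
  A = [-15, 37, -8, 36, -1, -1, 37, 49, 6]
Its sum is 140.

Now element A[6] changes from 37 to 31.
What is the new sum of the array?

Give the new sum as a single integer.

Old value at index 6: 37
New value at index 6: 31
Delta = 31 - 37 = -6
New sum = old_sum + delta = 140 + (-6) = 134

Answer: 134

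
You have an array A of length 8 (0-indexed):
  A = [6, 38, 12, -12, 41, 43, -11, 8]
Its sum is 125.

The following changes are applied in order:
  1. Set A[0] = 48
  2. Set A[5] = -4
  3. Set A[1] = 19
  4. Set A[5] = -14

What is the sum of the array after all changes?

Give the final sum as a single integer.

Answer: 91

Derivation:
Initial sum: 125
Change 1: A[0] 6 -> 48, delta = 42, sum = 167
Change 2: A[5] 43 -> -4, delta = -47, sum = 120
Change 3: A[1] 38 -> 19, delta = -19, sum = 101
Change 4: A[5] -4 -> -14, delta = -10, sum = 91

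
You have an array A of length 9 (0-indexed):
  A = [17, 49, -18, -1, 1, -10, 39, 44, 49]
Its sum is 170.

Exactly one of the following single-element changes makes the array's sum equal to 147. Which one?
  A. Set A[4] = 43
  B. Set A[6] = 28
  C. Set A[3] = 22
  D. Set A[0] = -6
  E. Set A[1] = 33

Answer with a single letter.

Option A: A[4] 1->43, delta=42, new_sum=170+(42)=212
Option B: A[6] 39->28, delta=-11, new_sum=170+(-11)=159
Option C: A[3] -1->22, delta=23, new_sum=170+(23)=193
Option D: A[0] 17->-6, delta=-23, new_sum=170+(-23)=147 <-- matches target
Option E: A[1] 49->33, delta=-16, new_sum=170+(-16)=154

Answer: D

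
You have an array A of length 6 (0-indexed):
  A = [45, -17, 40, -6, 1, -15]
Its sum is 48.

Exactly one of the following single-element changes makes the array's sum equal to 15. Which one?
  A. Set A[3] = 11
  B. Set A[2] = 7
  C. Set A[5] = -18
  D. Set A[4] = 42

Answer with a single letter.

Option A: A[3] -6->11, delta=17, new_sum=48+(17)=65
Option B: A[2] 40->7, delta=-33, new_sum=48+(-33)=15 <-- matches target
Option C: A[5] -15->-18, delta=-3, new_sum=48+(-3)=45
Option D: A[4] 1->42, delta=41, new_sum=48+(41)=89

Answer: B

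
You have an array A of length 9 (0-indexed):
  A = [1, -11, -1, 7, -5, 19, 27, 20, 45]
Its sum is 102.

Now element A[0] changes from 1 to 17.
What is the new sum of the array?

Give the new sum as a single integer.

Old value at index 0: 1
New value at index 0: 17
Delta = 17 - 1 = 16
New sum = old_sum + delta = 102 + (16) = 118

Answer: 118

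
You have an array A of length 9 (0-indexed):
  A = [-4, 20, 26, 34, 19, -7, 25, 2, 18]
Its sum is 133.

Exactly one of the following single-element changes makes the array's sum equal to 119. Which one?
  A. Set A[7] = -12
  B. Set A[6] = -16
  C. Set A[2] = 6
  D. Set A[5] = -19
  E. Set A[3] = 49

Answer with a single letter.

Option A: A[7] 2->-12, delta=-14, new_sum=133+(-14)=119 <-- matches target
Option B: A[6] 25->-16, delta=-41, new_sum=133+(-41)=92
Option C: A[2] 26->6, delta=-20, new_sum=133+(-20)=113
Option D: A[5] -7->-19, delta=-12, new_sum=133+(-12)=121
Option E: A[3] 34->49, delta=15, new_sum=133+(15)=148

Answer: A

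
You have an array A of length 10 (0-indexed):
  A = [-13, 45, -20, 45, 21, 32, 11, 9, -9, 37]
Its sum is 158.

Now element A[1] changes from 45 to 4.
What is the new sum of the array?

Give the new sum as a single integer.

Answer: 117

Derivation:
Old value at index 1: 45
New value at index 1: 4
Delta = 4 - 45 = -41
New sum = old_sum + delta = 158 + (-41) = 117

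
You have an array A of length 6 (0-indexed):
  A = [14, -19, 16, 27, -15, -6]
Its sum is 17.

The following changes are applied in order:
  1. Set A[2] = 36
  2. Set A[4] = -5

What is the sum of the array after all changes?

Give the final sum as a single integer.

Initial sum: 17
Change 1: A[2] 16 -> 36, delta = 20, sum = 37
Change 2: A[4] -15 -> -5, delta = 10, sum = 47

Answer: 47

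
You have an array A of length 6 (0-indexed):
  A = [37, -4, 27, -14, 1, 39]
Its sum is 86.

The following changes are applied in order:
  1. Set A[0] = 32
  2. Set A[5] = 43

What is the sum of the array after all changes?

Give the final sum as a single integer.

Initial sum: 86
Change 1: A[0] 37 -> 32, delta = -5, sum = 81
Change 2: A[5] 39 -> 43, delta = 4, sum = 85

Answer: 85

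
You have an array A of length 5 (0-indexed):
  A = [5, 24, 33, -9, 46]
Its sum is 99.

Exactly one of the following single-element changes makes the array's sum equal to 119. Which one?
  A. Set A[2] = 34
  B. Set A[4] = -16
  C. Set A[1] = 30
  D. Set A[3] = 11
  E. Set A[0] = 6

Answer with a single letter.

Answer: D

Derivation:
Option A: A[2] 33->34, delta=1, new_sum=99+(1)=100
Option B: A[4] 46->-16, delta=-62, new_sum=99+(-62)=37
Option C: A[1] 24->30, delta=6, new_sum=99+(6)=105
Option D: A[3] -9->11, delta=20, new_sum=99+(20)=119 <-- matches target
Option E: A[0] 5->6, delta=1, new_sum=99+(1)=100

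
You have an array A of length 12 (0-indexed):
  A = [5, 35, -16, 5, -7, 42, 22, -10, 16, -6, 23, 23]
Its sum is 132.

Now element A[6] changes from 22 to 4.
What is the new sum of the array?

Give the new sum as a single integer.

Old value at index 6: 22
New value at index 6: 4
Delta = 4 - 22 = -18
New sum = old_sum + delta = 132 + (-18) = 114

Answer: 114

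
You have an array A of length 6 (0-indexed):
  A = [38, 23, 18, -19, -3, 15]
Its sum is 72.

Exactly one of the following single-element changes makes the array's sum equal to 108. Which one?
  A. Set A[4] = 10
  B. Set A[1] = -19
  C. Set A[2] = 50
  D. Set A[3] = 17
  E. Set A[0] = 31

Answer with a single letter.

Answer: D

Derivation:
Option A: A[4] -3->10, delta=13, new_sum=72+(13)=85
Option B: A[1] 23->-19, delta=-42, new_sum=72+(-42)=30
Option C: A[2] 18->50, delta=32, new_sum=72+(32)=104
Option D: A[3] -19->17, delta=36, new_sum=72+(36)=108 <-- matches target
Option E: A[0] 38->31, delta=-7, new_sum=72+(-7)=65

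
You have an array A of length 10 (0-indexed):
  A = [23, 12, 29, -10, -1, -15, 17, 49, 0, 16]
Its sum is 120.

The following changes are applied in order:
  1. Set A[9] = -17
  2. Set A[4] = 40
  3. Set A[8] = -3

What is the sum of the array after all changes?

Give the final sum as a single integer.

Initial sum: 120
Change 1: A[9] 16 -> -17, delta = -33, sum = 87
Change 2: A[4] -1 -> 40, delta = 41, sum = 128
Change 3: A[8] 0 -> -3, delta = -3, sum = 125

Answer: 125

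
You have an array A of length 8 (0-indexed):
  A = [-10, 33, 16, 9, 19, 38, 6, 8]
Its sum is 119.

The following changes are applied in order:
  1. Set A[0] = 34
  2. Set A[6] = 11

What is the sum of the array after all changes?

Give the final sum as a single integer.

Answer: 168

Derivation:
Initial sum: 119
Change 1: A[0] -10 -> 34, delta = 44, sum = 163
Change 2: A[6] 6 -> 11, delta = 5, sum = 168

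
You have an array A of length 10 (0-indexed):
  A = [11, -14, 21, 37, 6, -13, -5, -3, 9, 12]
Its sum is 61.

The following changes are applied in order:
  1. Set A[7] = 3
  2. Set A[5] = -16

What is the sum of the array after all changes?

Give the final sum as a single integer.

Initial sum: 61
Change 1: A[7] -3 -> 3, delta = 6, sum = 67
Change 2: A[5] -13 -> -16, delta = -3, sum = 64

Answer: 64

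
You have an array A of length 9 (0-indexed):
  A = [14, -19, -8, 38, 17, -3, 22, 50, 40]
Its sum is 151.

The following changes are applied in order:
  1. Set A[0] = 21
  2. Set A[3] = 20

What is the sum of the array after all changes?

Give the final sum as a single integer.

Answer: 140

Derivation:
Initial sum: 151
Change 1: A[0] 14 -> 21, delta = 7, sum = 158
Change 2: A[3] 38 -> 20, delta = -18, sum = 140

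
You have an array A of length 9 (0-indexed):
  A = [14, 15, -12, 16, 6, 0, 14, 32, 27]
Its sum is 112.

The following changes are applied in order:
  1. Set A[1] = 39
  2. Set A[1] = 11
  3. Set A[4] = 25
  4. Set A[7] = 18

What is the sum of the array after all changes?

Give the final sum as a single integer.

Answer: 113

Derivation:
Initial sum: 112
Change 1: A[1] 15 -> 39, delta = 24, sum = 136
Change 2: A[1] 39 -> 11, delta = -28, sum = 108
Change 3: A[4] 6 -> 25, delta = 19, sum = 127
Change 4: A[7] 32 -> 18, delta = -14, sum = 113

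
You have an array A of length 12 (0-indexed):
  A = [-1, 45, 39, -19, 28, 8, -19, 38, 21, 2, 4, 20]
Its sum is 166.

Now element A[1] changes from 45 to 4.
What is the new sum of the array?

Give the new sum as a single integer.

Answer: 125

Derivation:
Old value at index 1: 45
New value at index 1: 4
Delta = 4 - 45 = -41
New sum = old_sum + delta = 166 + (-41) = 125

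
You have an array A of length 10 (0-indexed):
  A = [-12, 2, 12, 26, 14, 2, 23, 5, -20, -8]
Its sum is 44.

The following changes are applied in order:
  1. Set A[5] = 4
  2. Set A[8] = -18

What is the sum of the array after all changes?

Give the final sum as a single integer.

Answer: 48

Derivation:
Initial sum: 44
Change 1: A[5] 2 -> 4, delta = 2, sum = 46
Change 2: A[8] -20 -> -18, delta = 2, sum = 48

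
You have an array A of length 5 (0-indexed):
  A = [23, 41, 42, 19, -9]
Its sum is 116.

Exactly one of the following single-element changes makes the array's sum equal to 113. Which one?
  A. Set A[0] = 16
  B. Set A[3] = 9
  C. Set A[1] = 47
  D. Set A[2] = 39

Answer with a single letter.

Option A: A[0] 23->16, delta=-7, new_sum=116+(-7)=109
Option B: A[3] 19->9, delta=-10, new_sum=116+(-10)=106
Option C: A[1] 41->47, delta=6, new_sum=116+(6)=122
Option D: A[2] 42->39, delta=-3, new_sum=116+(-3)=113 <-- matches target

Answer: D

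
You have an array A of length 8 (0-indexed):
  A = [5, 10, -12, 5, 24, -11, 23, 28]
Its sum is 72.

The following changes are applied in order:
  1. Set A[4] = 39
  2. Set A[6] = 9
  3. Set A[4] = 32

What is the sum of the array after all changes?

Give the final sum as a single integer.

Answer: 66

Derivation:
Initial sum: 72
Change 1: A[4] 24 -> 39, delta = 15, sum = 87
Change 2: A[6] 23 -> 9, delta = -14, sum = 73
Change 3: A[4] 39 -> 32, delta = -7, sum = 66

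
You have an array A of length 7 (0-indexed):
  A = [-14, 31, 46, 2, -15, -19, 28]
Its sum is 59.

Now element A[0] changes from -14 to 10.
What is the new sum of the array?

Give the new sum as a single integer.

Answer: 83

Derivation:
Old value at index 0: -14
New value at index 0: 10
Delta = 10 - -14 = 24
New sum = old_sum + delta = 59 + (24) = 83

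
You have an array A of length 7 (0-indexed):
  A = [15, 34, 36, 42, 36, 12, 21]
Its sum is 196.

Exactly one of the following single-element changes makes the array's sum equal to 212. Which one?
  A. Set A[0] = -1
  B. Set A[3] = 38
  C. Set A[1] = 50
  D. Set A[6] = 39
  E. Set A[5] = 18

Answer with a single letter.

Option A: A[0] 15->-1, delta=-16, new_sum=196+(-16)=180
Option B: A[3] 42->38, delta=-4, new_sum=196+(-4)=192
Option C: A[1] 34->50, delta=16, new_sum=196+(16)=212 <-- matches target
Option D: A[6] 21->39, delta=18, new_sum=196+(18)=214
Option E: A[5] 12->18, delta=6, new_sum=196+(6)=202

Answer: C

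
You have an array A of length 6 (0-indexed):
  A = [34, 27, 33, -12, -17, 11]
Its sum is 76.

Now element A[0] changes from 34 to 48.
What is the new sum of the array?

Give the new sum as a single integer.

Old value at index 0: 34
New value at index 0: 48
Delta = 48 - 34 = 14
New sum = old_sum + delta = 76 + (14) = 90

Answer: 90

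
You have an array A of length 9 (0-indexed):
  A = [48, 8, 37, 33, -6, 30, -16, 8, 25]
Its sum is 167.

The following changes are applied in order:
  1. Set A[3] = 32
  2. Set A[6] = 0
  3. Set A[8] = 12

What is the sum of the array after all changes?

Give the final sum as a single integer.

Answer: 169

Derivation:
Initial sum: 167
Change 1: A[3] 33 -> 32, delta = -1, sum = 166
Change 2: A[6] -16 -> 0, delta = 16, sum = 182
Change 3: A[8] 25 -> 12, delta = -13, sum = 169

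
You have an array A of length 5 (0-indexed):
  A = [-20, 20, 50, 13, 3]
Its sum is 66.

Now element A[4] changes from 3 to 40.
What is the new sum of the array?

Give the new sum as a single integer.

Answer: 103

Derivation:
Old value at index 4: 3
New value at index 4: 40
Delta = 40 - 3 = 37
New sum = old_sum + delta = 66 + (37) = 103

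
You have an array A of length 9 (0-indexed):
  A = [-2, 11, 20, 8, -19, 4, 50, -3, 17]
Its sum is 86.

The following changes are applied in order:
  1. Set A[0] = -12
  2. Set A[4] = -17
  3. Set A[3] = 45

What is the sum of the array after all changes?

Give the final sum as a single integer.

Initial sum: 86
Change 1: A[0] -2 -> -12, delta = -10, sum = 76
Change 2: A[4] -19 -> -17, delta = 2, sum = 78
Change 3: A[3] 8 -> 45, delta = 37, sum = 115

Answer: 115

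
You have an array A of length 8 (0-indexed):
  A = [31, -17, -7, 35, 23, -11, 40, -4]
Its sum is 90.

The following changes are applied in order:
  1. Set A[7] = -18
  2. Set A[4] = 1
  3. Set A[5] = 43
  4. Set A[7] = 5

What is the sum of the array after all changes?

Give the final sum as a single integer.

Initial sum: 90
Change 1: A[7] -4 -> -18, delta = -14, sum = 76
Change 2: A[4] 23 -> 1, delta = -22, sum = 54
Change 3: A[5] -11 -> 43, delta = 54, sum = 108
Change 4: A[7] -18 -> 5, delta = 23, sum = 131

Answer: 131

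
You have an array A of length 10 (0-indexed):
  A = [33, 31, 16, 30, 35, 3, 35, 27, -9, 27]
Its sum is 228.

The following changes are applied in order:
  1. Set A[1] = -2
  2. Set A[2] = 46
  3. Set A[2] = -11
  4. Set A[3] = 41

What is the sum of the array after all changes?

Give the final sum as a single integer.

Answer: 179

Derivation:
Initial sum: 228
Change 1: A[1] 31 -> -2, delta = -33, sum = 195
Change 2: A[2] 16 -> 46, delta = 30, sum = 225
Change 3: A[2] 46 -> -11, delta = -57, sum = 168
Change 4: A[3] 30 -> 41, delta = 11, sum = 179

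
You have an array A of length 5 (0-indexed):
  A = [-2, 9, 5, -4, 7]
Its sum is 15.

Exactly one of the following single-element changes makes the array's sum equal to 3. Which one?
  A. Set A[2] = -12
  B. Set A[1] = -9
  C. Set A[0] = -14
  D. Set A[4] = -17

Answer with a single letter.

Option A: A[2] 5->-12, delta=-17, new_sum=15+(-17)=-2
Option B: A[1] 9->-9, delta=-18, new_sum=15+(-18)=-3
Option C: A[0] -2->-14, delta=-12, new_sum=15+(-12)=3 <-- matches target
Option D: A[4] 7->-17, delta=-24, new_sum=15+(-24)=-9

Answer: C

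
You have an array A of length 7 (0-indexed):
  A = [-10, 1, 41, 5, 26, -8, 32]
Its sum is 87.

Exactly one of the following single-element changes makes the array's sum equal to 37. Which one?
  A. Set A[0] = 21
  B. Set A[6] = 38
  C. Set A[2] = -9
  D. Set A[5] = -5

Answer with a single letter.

Answer: C

Derivation:
Option A: A[0] -10->21, delta=31, new_sum=87+(31)=118
Option B: A[6] 32->38, delta=6, new_sum=87+(6)=93
Option C: A[2] 41->-9, delta=-50, new_sum=87+(-50)=37 <-- matches target
Option D: A[5] -8->-5, delta=3, new_sum=87+(3)=90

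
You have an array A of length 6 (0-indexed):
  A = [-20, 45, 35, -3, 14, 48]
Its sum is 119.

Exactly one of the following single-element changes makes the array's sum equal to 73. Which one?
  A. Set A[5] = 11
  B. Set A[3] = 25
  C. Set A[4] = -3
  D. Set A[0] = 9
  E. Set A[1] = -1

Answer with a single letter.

Option A: A[5] 48->11, delta=-37, new_sum=119+(-37)=82
Option B: A[3] -3->25, delta=28, new_sum=119+(28)=147
Option C: A[4] 14->-3, delta=-17, new_sum=119+(-17)=102
Option D: A[0] -20->9, delta=29, new_sum=119+(29)=148
Option E: A[1] 45->-1, delta=-46, new_sum=119+(-46)=73 <-- matches target

Answer: E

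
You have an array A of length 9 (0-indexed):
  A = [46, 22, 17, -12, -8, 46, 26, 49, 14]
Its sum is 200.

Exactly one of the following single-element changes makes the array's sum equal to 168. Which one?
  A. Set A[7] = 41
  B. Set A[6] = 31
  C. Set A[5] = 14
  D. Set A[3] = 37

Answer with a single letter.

Option A: A[7] 49->41, delta=-8, new_sum=200+(-8)=192
Option B: A[6] 26->31, delta=5, new_sum=200+(5)=205
Option C: A[5] 46->14, delta=-32, new_sum=200+(-32)=168 <-- matches target
Option D: A[3] -12->37, delta=49, new_sum=200+(49)=249

Answer: C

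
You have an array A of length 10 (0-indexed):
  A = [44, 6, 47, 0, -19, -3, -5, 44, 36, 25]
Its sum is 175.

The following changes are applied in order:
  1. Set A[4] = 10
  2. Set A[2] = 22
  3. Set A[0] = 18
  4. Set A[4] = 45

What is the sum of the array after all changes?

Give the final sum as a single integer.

Answer: 188

Derivation:
Initial sum: 175
Change 1: A[4] -19 -> 10, delta = 29, sum = 204
Change 2: A[2] 47 -> 22, delta = -25, sum = 179
Change 3: A[0] 44 -> 18, delta = -26, sum = 153
Change 4: A[4] 10 -> 45, delta = 35, sum = 188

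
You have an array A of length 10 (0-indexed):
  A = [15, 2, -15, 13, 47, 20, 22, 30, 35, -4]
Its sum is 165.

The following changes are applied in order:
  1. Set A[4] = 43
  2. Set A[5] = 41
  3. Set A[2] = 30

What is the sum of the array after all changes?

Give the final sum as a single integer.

Initial sum: 165
Change 1: A[4] 47 -> 43, delta = -4, sum = 161
Change 2: A[5] 20 -> 41, delta = 21, sum = 182
Change 3: A[2] -15 -> 30, delta = 45, sum = 227

Answer: 227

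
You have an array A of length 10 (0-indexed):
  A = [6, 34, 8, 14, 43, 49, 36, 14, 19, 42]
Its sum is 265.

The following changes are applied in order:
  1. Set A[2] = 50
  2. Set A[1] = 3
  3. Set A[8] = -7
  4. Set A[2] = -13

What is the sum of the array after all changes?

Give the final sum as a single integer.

Answer: 187

Derivation:
Initial sum: 265
Change 1: A[2] 8 -> 50, delta = 42, sum = 307
Change 2: A[1] 34 -> 3, delta = -31, sum = 276
Change 3: A[8] 19 -> -7, delta = -26, sum = 250
Change 4: A[2] 50 -> -13, delta = -63, sum = 187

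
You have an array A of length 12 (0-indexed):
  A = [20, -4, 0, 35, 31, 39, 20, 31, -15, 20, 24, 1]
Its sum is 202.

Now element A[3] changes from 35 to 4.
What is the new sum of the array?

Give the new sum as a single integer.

Old value at index 3: 35
New value at index 3: 4
Delta = 4 - 35 = -31
New sum = old_sum + delta = 202 + (-31) = 171

Answer: 171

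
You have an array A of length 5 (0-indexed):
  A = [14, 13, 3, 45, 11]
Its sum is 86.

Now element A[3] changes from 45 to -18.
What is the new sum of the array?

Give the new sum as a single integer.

Answer: 23

Derivation:
Old value at index 3: 45
New value at index 3: -18
Delta = -18 - 45 = -63
New sum = old_sum + delta = 86 + (-63) = 23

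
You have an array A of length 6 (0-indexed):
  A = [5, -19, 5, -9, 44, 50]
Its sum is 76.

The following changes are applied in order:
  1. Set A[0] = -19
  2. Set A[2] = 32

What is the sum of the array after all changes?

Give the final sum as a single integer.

Initial sum: 76
Change 1: A[0] 5 -> -19, delta = -24, sum = 52
Change 2: A[2] 5 -> 32, delta = 27, sum = 79

Answer: 79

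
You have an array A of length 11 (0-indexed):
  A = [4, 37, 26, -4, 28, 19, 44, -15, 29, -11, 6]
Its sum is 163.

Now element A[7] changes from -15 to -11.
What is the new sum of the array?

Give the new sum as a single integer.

Old value at index 7: -15
New value at index 7: -11
Delta = -11 - -15 = 4
New sum = old_sum + delta = 163 + (4) = 167

Answer: 167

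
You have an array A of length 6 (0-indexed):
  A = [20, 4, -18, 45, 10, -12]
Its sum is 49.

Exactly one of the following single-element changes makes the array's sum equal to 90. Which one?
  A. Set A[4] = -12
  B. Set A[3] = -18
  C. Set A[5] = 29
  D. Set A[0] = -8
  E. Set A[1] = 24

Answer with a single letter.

Answer: C

Derivation:
Option A: A[4] 10->-12, delta=-22, new_sum=49+(-22)=27
Option B: A[3] 45->-18, delta=-63, new_sum=49+(-63)=-14
Option C: A[5] -12->29, delta=41, new_sum=49+(41)=90 <-- matches target
Option D: A[0] 20->-8, delta=-28, new_sum=49+(-28)=21
Option E: A[1] 4->24, delta=20, new_sum=49+(20)=69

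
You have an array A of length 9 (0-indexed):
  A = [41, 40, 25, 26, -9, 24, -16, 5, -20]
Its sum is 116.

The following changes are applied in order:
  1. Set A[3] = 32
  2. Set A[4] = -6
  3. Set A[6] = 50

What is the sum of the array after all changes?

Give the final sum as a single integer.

Answer: 191

Derivation:
Initial sum: 116
Change 1: A[3] 26 -> 32, delta = 6, sum = 122
Change 2: A[4] -9 -> -6, delta = 3, sum = 125
Change 3: A[6] -16 -> 50, delta = 66, sum = 191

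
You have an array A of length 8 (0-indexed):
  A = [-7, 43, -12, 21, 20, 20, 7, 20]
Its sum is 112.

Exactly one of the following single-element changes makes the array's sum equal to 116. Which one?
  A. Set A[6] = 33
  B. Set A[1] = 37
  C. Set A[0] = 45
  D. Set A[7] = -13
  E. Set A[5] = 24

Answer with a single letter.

Option A: A[6] 7->33, delta=26, new_sum=112+(26)=138
Option B: A[1] 43->37, delta=-6, new_sum=112+(-6)=106
Option C: A[0] -7->45, delta=52, new_sum=112+(52)=164
Option D: A[7] 20->-13, delta=-33, new_sum=112+(-33)=79
Option E: A[5] 20->24, delta=4, new_sum=112+(4)=116 <-- matches target

Answer: E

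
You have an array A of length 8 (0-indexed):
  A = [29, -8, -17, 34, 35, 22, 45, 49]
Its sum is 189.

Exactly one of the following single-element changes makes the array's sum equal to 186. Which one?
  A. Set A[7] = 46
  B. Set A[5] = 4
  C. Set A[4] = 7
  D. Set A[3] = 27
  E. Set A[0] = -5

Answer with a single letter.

Option A: A[7] 49->46, delta=-3, new_sum=189+(-3)=186 <-- matches target
Option B: A[5] 22->4, delta=-18, new_sum=189+(-18)=171
Option C: A[4] 35->7, delta=-28, new_sum=189+(-28)=161
Option D: A[3] 34->27, delta=-7, new_sum=189+(-7)=182
Option E: A[0] 29->-5, delta=-34, new_sum=189+(-34)=155

Answer: A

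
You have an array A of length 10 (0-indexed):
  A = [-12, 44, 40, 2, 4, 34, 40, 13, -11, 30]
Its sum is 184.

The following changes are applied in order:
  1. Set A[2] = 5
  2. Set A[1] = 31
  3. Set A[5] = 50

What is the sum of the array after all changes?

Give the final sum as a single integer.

Answer: 152

Derivation:
Initial sum: 184
Change 1: A[2] 40 -> 5, delta = -35, sum = 149
Change 2: A[1] 44 -> 31, delta = -13, sum = 136
Change 3: A[5] 34 -> 50, delta = 16, sum = 152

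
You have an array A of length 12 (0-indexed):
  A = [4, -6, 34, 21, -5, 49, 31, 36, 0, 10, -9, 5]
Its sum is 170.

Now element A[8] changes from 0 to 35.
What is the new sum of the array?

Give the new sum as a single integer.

Old value at index 8: 0
New value at index 8: 35
Delta = 35 - 0 = 35
New sum = old_sum + delta = 170 + (35) = 205

Answer: 205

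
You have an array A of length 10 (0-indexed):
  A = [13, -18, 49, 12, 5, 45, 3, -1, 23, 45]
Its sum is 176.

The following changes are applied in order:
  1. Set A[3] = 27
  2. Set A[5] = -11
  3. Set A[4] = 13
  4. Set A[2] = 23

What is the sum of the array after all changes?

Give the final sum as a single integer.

Answer: 117

Derivation:
Initial sum: 176
Change 1: A[3] 12 -> 27, delta = 15, sum = 191
Change 2: A[5] 45 -> -11, delta = -56, sum = 135
Change 3: A[4] 5 -> 13, delta = 8, sum = 143
Change 4: A[2] 49 -> 23, delta = -26, sum = 117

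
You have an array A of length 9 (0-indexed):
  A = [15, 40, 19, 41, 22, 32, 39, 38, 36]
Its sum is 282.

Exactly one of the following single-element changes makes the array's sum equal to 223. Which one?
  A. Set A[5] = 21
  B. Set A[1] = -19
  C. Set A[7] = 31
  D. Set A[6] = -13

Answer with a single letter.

Option A: A[5] 32->21, delta=-11, new_sum=282+(-11)=271
Option B: A[1] 40->-19, delta=-59, new_sum=282+(-59)=223 <-- matches target
Option C: A[7] 38->31, delta=-7, new_sum=282+(-7)=275
Option D: A[6] 39->-13, delta=-52, new_sum=282+(-52)=230

Answer: B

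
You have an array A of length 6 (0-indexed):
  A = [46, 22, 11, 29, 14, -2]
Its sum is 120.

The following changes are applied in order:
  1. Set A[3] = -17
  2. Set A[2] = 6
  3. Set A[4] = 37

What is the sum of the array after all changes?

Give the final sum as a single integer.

Answer: 92

Derivation:
Initial sum: 120
Change 1: A[3] 29 -> -17, delta = -46, sum = 74
Change 2: A[2] 11 -> 6, delta = -5, sum = 69
Change 3: A[4] 14 -> 37, delta = 23, sum = 92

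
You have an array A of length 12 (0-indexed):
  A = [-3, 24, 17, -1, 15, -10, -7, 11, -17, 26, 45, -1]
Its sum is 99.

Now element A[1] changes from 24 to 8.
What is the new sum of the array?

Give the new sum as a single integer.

Old value at index 1: 24
New value at index 1: 8
Delta = 8 - 24 = -16
New sum = old_sum + delta = 99 + (-16) = 83

Answer: 83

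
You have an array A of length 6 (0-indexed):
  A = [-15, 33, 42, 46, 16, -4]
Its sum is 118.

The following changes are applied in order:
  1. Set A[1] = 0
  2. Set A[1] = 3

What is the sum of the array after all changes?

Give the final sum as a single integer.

Answer: 88

Derivation:
Initial sum: 118
Change 1: A[1] 33 -> 0, delta = -33, sum = 85
Change 2: A[1] 0 -> 3, delta = 3, sum = 88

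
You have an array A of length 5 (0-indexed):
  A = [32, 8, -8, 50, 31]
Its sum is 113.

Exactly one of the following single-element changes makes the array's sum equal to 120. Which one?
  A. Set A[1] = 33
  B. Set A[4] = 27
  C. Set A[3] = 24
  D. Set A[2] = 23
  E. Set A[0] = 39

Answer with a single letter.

Option A: A[1] 8->33, delta=25, new_sum=113+(25)=138
Option B: A[4] 31->27, delta=-4, new_sum=113+(-4)=109
Option C: A[3] 50->24, delta=-26, new_sum=113+(-26)=87
Option D: A[2] -8->23, delta=31, new_sum=113+(31)=144
Option E: A[0] 32->39, delta=7, new_sum=113+(7)=120 <-- matches target

Answer: E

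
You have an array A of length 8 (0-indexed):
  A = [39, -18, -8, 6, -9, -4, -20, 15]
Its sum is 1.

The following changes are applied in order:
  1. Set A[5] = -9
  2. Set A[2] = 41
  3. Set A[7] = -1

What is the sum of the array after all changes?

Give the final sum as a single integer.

Answer: 29

Derivation:
Initial sum: 1
Change 1: A[5] -4 -> -9, delta = -5, sum = -4
Change 2: A[2] -8 -> 41, delta = 49, sum = 45
Change 3: A[7] 15 -> -1, delta = -16, sum = 29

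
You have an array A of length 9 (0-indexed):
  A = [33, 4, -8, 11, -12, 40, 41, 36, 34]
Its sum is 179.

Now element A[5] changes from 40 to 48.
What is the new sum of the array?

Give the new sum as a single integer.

Old value at index 5: 40
New value at index 5: 48
Delta = 48 - 40 = 8
New sum = old_sum + delta = 179 + (8) = 187

Answer: 187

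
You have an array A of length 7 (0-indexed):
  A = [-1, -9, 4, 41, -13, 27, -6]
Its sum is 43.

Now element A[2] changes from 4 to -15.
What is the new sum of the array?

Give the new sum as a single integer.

Answer: 24

Derivation:
Old value at index 2: 4
New value at index 2: -15
Delta = -15 - 4 = -19
New sum = old_sum + delta = 43 + (-19) = 24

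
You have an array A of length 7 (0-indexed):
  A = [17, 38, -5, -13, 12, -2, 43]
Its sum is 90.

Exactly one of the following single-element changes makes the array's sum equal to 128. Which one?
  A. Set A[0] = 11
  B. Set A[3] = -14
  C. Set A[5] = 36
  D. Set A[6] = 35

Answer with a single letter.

Answer: C

Derivation:
Option A: A[0] 17->11, delta=-6, new_sum=90+(-6)=84
Option B: A[3] -13->-14, delta=-1, new_sum=90+(-1)=89
Option C: A[5] -2->36, delta=38, new_sum=90+(38)=128 <-- matches target
Option D: A[6] 43->35, delta=-8, new_sum=90+(-8)=82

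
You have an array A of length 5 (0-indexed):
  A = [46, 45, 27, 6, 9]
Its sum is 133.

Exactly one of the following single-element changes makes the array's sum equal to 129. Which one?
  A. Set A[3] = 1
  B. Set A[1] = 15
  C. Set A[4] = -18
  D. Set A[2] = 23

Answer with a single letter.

Option A: A[3] 6->1, delta=-5, new_sum=133+(-5)=128
Option B: A[1] 45->15, delta=-30, new_sum=133+(-30)=103
Option C: A[4] 9->-18, delta=-27, new_sum=133+(-27)=106
Option D: A[2] 27->23, delta=-4, new_sum=133+(-4)=129 <-- matches target

Answer: D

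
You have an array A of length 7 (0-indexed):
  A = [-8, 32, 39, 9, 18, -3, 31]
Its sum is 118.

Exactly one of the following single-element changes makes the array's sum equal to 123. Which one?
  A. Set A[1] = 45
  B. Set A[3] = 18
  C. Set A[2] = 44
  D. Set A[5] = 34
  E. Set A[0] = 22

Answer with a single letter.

Answer: C

Derivation:
Option A: A[1] 32->45, delta=13, new_sum=118+(13)=131
Option B: A[3] 9->18, delta=9, new_sum=118+(9)=127
Option C: A[2] 39->44, delta=5, new_sum=118+(5)=123 <-- matches target
Option D: A[5] -3->34, delta=37, new_sum=118+(37)=155
Option E: A[0] -8->22, delta=30, new_sum=118+(30)=148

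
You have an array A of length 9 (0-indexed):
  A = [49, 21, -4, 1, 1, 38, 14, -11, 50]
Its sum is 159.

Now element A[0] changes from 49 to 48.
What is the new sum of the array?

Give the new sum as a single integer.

Answer: 158

Derivation:
Old value at index 0: 49
New value at index 0: 48
Delta = 48 - 49 = -1
New sum = old_sum + delta = 159 + (-1) = 158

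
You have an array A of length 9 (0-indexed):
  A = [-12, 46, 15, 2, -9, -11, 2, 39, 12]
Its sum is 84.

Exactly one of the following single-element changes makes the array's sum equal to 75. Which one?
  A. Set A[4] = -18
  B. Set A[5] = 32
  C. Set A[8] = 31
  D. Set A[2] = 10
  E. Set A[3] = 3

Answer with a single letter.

Answer: A

Derivation:
Option A: A[4] -9->-18, delta=-9, new_sum=84+(-9)=75 <-- matches target
Option B: A[5] -11->32, delta=43, new_sum=84+(43)=127
Option C: A[8] 12->31, delta=19, new_sum=84+(19)=103
Option D: A[2] 15->10, delta=-5, new_sum=84+(-5)=79
Option E: A[3] 2->3, delta=1, new_sum=84+(1)=85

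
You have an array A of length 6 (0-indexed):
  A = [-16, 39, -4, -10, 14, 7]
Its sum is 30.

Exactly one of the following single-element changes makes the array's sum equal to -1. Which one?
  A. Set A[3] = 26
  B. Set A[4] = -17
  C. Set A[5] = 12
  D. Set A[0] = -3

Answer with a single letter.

Answer: B

Derivation:
Option A: A[3] -10->26, delta=36, new_sum=30+(36)=66
Option B: A[4] 14->-17, delta=-31, new_sum=30+(-31)=-1 <-- matches target
Option C: A[5] 7->12, delta=5, new_sum=30+(5)=35
Option D: A[0] -16->-3, delta=13, new_sum=30+(13)=43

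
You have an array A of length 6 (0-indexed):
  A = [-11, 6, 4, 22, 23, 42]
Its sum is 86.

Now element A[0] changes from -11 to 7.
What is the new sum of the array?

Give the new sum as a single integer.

Answer: 104

Derivation:
Old value at index 0: -11
New value at index 0: 7
Delta = 7 - -11 = 18
New sum = old_sum + delta = 86 + (18) = 104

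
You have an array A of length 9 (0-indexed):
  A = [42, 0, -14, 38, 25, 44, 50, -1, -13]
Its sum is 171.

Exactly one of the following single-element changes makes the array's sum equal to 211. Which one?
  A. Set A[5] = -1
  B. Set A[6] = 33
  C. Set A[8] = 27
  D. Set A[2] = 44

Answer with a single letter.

Option A: A[5] 44->-1, delta=-45, new_sum=171+(-45)=126
Option B: A[6] 50->33, delta=-17, new_sum=171+(-17)=154
Option C: A[8] -13->27, delta=40, new_sum=171+(40)=211 <-- matches target
Option D: A[2] -14->44, delta=58, new_sum=171+(58)=229

Answer: C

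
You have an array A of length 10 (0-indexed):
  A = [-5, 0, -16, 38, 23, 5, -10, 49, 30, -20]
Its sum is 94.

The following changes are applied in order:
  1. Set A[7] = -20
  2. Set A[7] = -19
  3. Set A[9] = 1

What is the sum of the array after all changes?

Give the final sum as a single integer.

Initial sum: 94
Change 1: A[7] 49 -> -20, delta = -69, sum = 25
Change 2: A[7] -20 -> -19, delta = 1, sum = 26
Change 3: A[9] -20 -> 1, delta = 21, sum = 47

Answer: 47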